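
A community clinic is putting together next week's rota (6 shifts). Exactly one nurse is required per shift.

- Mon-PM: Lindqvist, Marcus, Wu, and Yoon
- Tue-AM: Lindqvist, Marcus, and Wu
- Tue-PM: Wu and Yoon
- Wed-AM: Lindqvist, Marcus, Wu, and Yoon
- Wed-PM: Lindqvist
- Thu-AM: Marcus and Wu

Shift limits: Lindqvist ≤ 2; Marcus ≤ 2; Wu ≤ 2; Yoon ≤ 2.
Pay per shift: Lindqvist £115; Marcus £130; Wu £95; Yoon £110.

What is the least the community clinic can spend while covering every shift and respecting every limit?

£640

Wed-PM can only be covered by Lindqvist, so that assignment is forced.
Picking the cheapest available nurse for each shift independently would cost £590, but that ignores the shift limits.
An optimal schedule: Mon-PM→Yoon, Tue-AM→Lindqvist, Tue-PM→Wu, Wed-AM→Yoon, Wed-PM→Lindqvist, Thu-AM→Wu.
Total: 110 + 115 + 95 + 110 + 115 + 95 = £640.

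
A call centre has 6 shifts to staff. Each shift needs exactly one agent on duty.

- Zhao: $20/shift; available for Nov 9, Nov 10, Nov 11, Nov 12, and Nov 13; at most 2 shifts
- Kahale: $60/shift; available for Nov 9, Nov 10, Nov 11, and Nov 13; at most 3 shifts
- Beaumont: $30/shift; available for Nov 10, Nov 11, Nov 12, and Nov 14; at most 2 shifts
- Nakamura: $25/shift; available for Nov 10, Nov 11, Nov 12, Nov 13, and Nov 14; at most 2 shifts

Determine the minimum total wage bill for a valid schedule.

$150

Picking the cheapest available agent for each shift independently would cost $125, but that ignores the shift limits.
An optimal schedule: Nov 9→Zhao, Nov 10→Beaumont, Nov 11→Beaumont, Nov 12→Zhao, Nov 13→Nakamura, Nov 14→Nakamura.
Total: 20 + 30 + 30 + 20 + 25 + 25 = $150.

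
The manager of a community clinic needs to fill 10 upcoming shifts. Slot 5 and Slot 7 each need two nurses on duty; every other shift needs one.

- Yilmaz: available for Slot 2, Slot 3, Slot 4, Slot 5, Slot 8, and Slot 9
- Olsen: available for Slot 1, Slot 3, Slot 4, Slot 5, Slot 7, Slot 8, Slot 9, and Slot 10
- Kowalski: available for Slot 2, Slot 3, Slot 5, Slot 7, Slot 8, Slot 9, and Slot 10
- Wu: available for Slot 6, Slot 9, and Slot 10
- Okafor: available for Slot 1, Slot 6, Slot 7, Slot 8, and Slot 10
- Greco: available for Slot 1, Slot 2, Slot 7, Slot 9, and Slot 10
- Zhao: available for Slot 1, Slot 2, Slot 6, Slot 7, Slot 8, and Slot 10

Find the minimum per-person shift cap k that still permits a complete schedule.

With 7 nurses and 12 worker-slots to fill, someone must work at least ⌈12/7⌉ = 2 shifts, so k ≥ 2.
k = 2 works: Slot 1→Olsen, Slot 2→Kowalski, Slot 3→Yilmaz, Slot 4→Yilmaz, Slot 5→Olsen+Kowalski, Slot 6→Wu, Slot 7→Greco+Zhao, Slot 8→Okafor, Slot 9→Wu, Slot 10→Okafor.
Loads: Yilmaz 2, Olsen 2, Kowalski 2, Wu 2, Okafor 2, Greco 1, Zhao 1 — all ≤ 2.

2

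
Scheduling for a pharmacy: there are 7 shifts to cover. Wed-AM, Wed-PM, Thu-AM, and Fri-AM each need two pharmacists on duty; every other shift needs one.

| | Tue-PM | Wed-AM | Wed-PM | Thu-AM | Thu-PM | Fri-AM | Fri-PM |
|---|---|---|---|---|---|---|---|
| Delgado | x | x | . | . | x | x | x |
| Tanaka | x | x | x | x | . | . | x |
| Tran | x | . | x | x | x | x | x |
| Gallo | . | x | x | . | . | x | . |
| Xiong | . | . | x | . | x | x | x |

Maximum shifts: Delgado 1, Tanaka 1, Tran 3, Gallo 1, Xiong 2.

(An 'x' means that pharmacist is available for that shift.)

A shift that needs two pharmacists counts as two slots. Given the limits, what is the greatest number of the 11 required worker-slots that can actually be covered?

Total capacity across all pharmacists is 1+1+3+1+2 = 8, and 11 slots are needed, so at most 8 can be filled.
An assignment achieving 8: Tue-PM→Delgado, Wed-AM→Gallo, Wed-PM→Tran+Xiong, Thu-AM→Tanaka+Tran, Thu-PM→Tran, Fri-AM→Xiong.
Loads: Delgado 1/1, Tanaka 1/1, Tran 3/3, Gallo 1/1, Xiong 2/2.

8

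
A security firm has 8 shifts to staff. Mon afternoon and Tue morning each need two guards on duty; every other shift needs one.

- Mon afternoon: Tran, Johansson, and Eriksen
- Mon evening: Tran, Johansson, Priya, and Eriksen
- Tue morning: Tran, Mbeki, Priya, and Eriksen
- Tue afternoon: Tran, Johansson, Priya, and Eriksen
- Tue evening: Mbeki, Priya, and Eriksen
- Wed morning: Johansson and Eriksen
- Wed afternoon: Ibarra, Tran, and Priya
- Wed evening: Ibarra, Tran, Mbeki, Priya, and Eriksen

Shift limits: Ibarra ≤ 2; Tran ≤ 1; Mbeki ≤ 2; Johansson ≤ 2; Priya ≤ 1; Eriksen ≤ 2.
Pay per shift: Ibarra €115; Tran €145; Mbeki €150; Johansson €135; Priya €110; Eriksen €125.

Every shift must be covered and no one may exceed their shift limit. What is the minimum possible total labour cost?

Picking the cheapest available guard for each shift independently would cost €1170, but that ignores the shift limits.
An optimal schedule: Mon afternoon→Tran+Johansson, Mon evening→Priya, Tue morning→Mbeki+Eriksen, Tue afternoon→Eriksen, Tue evening→Mbeki, Wed morning→Johansson, Wed afternoon→Ibarra, Wed evening→Ibarra.
Total: 145 + 135 + 110 + 150 + 125 + 125 + 150 + 135 + 115 + 115 = €1305.

€1305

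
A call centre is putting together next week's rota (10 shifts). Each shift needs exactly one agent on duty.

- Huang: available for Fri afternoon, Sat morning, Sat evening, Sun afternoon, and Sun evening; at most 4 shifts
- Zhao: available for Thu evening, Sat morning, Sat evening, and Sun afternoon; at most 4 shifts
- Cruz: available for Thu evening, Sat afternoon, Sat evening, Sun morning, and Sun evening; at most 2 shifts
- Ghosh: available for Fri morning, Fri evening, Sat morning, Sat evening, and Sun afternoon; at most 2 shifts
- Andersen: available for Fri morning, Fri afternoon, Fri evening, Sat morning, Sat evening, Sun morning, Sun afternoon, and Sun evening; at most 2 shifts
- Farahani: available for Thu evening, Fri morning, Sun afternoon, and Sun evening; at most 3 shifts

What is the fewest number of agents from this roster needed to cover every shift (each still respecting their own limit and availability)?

4

10 slots to fill and no one can take more than 4, so at least ⌈10/4⌉ = 3 agents are needed.
No set of 3 agents can cover every shift (each such set leaves at least one shift with no one available or exceeds a cap).
Huang, Zhao, Cruz, and Ghosh alone can cover everything: Thu evening→Zhao, Fri morning→Ghosh, Fri afternoon→Huang, Fri evening→Ghosh, Sat morning→Huang, Sat afternoon→Cruz, Sat evening→Zhao, Sun morning→Cruz, Sun afternoon→Huang, Sun evening→Huang.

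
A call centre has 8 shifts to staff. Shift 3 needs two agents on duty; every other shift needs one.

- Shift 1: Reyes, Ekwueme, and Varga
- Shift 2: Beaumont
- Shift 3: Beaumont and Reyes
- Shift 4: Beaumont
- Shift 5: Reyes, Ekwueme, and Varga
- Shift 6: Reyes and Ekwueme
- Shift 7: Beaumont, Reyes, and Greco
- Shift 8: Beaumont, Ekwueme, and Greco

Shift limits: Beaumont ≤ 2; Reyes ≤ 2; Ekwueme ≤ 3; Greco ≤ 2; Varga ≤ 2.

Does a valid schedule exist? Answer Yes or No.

Total capacity is 11 and 9 slots are needed, so capacity alone doesn't rule it out.
Shifts {Shift 2, Shift 3, Shift 4} need 4 worker-slots in total, but the agents available for any of those shifts (Beaumont and Reyes) can supply at most 3 among them. So no valid schedule exists.

No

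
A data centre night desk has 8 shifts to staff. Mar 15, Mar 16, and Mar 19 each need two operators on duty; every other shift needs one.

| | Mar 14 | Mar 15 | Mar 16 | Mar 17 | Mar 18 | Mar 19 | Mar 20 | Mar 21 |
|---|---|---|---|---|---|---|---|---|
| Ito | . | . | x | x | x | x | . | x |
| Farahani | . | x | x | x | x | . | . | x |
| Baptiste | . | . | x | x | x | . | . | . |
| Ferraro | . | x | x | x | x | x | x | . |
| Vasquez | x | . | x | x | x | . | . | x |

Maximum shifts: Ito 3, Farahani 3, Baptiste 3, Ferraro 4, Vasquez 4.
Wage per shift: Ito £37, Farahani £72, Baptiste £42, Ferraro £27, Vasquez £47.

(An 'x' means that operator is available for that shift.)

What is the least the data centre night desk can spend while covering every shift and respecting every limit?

£422

Mar 14 can only be covered by Vasquez, so that assignment is forced.
Mar 15 can only be covered by Farahani and Ferraro, so that assignment is forced.
Mar 19 can only be covered by Ito and Ferraro, so that assignment is forced.
Picking the cheapest available operator for each shift independently would cost £392, but that ignores the shift limits.
An optimal schedule: Mar 14→Vasquez, Mar 15→Ferraro+Farahani, Mar 16→Ito+Baptiste, Mar 17→Ferraro, Mar 18→Baptiste, Mar 19→Ferraro+Ito, Mar 20→Ferraro, Mar 21→Ito.
Total: 47 + 27 + 72 + 37 + 42 + 27 + 42 + 27 + 37 + 27 + 37 = £422.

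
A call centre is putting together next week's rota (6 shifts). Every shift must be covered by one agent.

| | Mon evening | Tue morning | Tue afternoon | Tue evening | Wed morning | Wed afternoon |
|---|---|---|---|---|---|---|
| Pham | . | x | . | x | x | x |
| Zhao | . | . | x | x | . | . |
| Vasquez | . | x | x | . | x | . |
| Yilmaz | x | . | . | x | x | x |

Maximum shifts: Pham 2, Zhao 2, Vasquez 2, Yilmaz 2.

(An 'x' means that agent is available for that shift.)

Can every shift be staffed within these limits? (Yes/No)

Yes

Mon evening can only be covered by Yilmaz, so that assignment is forced.
One valid schedule: Mon evening→Yilmaz, Tue morning→Pham, Tue afternoon→Zhao, Tue evening→Zhao, Wed morning→Vasquez, Wed afternoon→Pham.
Loads: Pham 2/2, Zhao 2/2, Vasquez 1/2, Yilmaz 1/2 — all within limits.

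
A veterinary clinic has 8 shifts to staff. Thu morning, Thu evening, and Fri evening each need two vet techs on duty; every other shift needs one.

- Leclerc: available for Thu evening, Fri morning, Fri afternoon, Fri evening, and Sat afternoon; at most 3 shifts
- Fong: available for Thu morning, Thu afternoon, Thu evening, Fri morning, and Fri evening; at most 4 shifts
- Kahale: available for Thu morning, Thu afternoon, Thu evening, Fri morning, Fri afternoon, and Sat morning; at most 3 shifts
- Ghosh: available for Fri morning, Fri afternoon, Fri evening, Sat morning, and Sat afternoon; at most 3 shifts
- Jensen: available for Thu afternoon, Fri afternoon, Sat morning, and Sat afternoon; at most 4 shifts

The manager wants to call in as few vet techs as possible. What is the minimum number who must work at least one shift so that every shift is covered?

11 slots to fill and no one can take more than 4, so at least ⌈11/4⌉ = 3 vet techs are needed.
No set of 3 vet techs can cover every shift (each such set leaves at least one shift with no one available or exceeds a cap).
Leclerc, Fong, Kahale, and Ghosh alone can cover everything: Thu morning→Fong+Kahale, Thu afternoon→Fong, Thu evening→Leclerc+Fong, Fri morning→Kahale, Fri afternoon→Leclerc, Fri evening→Fong+Ghosh, Sat morning→Kahale, Sat afternoon→Leclerc.

4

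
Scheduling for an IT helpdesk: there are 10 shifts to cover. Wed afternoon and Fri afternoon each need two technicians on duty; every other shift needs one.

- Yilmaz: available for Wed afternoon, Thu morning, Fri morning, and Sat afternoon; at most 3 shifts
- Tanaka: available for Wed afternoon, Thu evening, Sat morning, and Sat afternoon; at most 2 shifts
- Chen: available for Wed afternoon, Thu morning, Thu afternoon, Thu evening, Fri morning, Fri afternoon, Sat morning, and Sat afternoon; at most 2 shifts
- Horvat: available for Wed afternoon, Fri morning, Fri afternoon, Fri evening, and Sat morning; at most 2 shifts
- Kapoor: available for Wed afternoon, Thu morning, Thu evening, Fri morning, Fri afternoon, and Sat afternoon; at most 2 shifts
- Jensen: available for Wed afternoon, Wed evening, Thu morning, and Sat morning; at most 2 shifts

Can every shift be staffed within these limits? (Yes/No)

Yes

Wed evening can only be covered by Jensen, so that assignment is forced.
Thu afternoon can only be covered by Chen, so that assignment is forced.
Fri evening can only be covered by Horvat, so that assignment is forced.
One valid schedule: Wed afternoon→Kapoor+Jensen, Wed evening→Jensen, Thu morning→Yilmaz, Thu afternoon→Chen, Thu evening→Tanaka, Fri morning→Yilmaz, Fri afternoon→Chen+Horvat, Fri evening→Horvat, Sat morning→Tanaka, Sat afternoon→Yilmaz.
Loads: Yilmaz 3/3, Tanaka 2/2, Chen 2/2, Horvat 2/2, Kapoor 1/2, Jensen 2/2 — all within limits.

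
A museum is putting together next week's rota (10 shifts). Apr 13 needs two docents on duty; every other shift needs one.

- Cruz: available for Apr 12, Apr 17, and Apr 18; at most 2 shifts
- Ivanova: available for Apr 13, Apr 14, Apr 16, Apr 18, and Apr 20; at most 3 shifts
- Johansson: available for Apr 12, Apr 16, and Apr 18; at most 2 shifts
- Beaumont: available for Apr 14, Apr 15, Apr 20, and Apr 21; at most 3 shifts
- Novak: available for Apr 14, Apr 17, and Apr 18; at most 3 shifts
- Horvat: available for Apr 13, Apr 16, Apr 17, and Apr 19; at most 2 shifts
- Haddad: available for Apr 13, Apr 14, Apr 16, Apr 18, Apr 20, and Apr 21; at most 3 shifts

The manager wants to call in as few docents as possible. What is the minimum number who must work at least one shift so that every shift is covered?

5

11 slots to fill and no one can take more than 3, so at least ⌈11/3⌉ = 4 docents are needed.
No set of 4 docents can cover every shift (each such set leaves at least one shift with no one available or exceeds a cap).
Cruz, Ivanova, Johansson, Beaumont, and Horvat alone can cover everything: Apr 12→Cruz, Apr 13→Ivanova+Horvat, Apr 14→Ivanova, Apr 15→Beaumont, Apr 16→Johansson, Apr 17→Cruz, Apr 18→Johansson, Apr 19→Horvat, Apr 20→Ivanova, Apr 21→Beaumont.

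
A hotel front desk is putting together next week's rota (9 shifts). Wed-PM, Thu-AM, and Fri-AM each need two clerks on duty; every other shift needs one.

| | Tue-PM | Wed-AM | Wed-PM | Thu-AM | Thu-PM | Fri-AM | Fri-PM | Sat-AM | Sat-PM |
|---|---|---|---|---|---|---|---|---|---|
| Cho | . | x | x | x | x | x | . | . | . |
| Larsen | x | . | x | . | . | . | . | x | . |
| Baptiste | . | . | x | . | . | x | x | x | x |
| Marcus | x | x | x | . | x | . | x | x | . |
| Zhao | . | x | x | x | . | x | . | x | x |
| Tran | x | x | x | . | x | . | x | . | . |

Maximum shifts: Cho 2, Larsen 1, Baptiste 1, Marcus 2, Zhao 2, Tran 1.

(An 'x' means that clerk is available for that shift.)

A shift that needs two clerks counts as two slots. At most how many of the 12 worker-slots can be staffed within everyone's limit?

9

Total capacity across all clerks is 2+1+1+2+2+1 = 9, and 12 slots are needed, so at most 9 can be filled.
An assignment achieving 9: Tue-PM→Larsen, Wed-AM→Marcus, Wed-PM→Tran, Thu-AM→Cho+Zhao, Thu-PM→Cho, Fri-AM→Zhao, Fri-PM→Marcus, Sat-PM→Baptiste.
Loads: Cho 2/2, Larsen 1/1, Baptiste 1/1, Marcus 2/2, Zhao 2/2, Tran 1/1.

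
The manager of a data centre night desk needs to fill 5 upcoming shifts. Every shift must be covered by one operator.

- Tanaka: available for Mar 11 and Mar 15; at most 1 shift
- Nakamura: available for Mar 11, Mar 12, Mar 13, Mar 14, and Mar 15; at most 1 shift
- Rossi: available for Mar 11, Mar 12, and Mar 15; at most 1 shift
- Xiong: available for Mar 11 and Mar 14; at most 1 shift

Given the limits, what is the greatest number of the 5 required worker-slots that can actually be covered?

4

Total capacity across all operators is 1+1+1+1 = 4, and 5 slots are needed, so at most 4 can be filled.
An assignment achieving 4: Mar 12→Rossi, Mar 13→Nakamura, Mar 14→Xiong, Mar 15→Tanaka.
Loads: Tanaka 1/1, Nakamura 1/1, Rossi 1/1, Xiong 1/1.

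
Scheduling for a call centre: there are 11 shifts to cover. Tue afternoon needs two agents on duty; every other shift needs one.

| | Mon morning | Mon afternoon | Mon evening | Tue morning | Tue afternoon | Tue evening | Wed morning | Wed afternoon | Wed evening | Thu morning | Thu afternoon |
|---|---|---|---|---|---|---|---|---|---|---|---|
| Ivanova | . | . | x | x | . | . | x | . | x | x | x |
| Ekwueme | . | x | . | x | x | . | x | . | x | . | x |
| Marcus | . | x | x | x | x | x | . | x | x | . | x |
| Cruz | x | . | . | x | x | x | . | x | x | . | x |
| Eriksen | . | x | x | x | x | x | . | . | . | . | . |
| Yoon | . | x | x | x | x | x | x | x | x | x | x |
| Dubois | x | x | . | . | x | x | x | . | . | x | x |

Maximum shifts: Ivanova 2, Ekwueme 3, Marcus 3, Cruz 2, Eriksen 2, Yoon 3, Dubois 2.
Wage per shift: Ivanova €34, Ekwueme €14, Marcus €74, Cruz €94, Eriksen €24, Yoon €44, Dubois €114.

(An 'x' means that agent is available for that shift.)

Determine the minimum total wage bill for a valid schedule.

Picking the cheapest available agent for each shift independently would cost €328, but that ignores the shift limits.
An optimal schedule: Mon morning→Cruz, Mon afternoon→Ekwueme, Mon evening→Eriksen, Tue morning→Ivanova, Tue afternoon→Yoon+Marcus, Tue evening→Eriksen, Wed morning→Ekwueme, Wed afternoon→Yoon, Wed evening→Ekwueme, Thu morning→Ivanova, Thu afternoon→Yoon.
Total: 94 + 14 + 24 + 34 + 44 + 74 + 24 + 14 + 44 + 14 + 34 + 44 = €458.

€458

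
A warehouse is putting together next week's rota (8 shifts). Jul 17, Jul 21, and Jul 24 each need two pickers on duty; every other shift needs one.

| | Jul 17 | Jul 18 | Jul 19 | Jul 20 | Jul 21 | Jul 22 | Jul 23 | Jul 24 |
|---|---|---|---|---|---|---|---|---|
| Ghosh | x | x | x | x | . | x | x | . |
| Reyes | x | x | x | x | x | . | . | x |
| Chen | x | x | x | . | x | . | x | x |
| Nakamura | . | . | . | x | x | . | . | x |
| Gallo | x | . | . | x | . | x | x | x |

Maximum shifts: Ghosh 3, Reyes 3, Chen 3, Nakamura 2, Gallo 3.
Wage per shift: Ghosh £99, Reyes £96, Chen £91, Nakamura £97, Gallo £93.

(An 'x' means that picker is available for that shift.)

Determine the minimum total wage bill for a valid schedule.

Picking the cheapest available picker for each shift independently would cost £1014, but that ignores the shift limits.
An optimal schedule: Jul 17→Gallo+Reyes, Jul 18→Chen, Jul 19→Chen, Jul 20→Nakamura, Jul 21→Chen+Reyes, Jul 22→Gallo, Jul 23→Gallo, Jul 24→Reyes+Nakamura.
Total: 93 + 96 + 91 + 91 + 97 + 91 + 96 + 93 + 93 + 96 + 97 = £1034.

£1034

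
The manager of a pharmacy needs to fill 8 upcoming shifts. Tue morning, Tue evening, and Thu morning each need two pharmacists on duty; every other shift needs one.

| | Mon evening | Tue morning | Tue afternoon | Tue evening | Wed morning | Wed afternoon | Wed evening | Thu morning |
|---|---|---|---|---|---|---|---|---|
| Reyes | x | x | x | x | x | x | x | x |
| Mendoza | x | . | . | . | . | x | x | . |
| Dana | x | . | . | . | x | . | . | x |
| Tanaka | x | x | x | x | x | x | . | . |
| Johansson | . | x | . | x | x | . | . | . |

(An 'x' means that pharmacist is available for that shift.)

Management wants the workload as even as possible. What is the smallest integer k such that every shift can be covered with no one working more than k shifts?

With 5 pharmacists and 11 worker-slots to fill, someone must work at least ⌈11/5⌉ = 3 shifts, so k ≥ 3.
k = 3 works: Mon evening→Mendoza, Tue morning→Tanaka+Johansson, Tue afternoon→Reyes, Tue evening→Tanaka+Johansson, Wed morning→Dana, Wed afternoon→Mendoza, Wed evening→Reyes, Thu morning→Reyes+Dana.
Loads: Reyes 3, Mendoza 2, Dana 2, Tanaka 2, Johansson 2 — all ≤ 3.

3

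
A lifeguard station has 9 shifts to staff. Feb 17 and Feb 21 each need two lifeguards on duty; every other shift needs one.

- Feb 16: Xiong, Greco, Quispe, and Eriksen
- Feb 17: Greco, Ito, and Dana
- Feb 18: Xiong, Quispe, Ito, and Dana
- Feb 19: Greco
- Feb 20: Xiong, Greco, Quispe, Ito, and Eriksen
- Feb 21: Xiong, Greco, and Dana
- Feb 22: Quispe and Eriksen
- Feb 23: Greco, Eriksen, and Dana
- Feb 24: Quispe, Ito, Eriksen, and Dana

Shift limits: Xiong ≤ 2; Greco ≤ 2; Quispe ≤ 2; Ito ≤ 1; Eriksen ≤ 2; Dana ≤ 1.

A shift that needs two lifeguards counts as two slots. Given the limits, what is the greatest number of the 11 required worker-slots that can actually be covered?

10

Total capacity across all lifeguards is 2+2+2+1+2+1 = 10, and 11 slots are needed, so at most 10 can be filled.
An assignment achieving 10: Feb 16→Xiong, Feb 17→Greco+Ito, Feb 18→Quispe, Feb 19→Greco, Feb 21→Xiong+Dana, Feb 22→Quispe, Feb 23→Eriksen, Feb 24→Eriksen.
Loads: Xiong 2/2, Greco 2/2, Quispe 2/2, Ito 1/1, Eriksen 2/2, Dana 1/1.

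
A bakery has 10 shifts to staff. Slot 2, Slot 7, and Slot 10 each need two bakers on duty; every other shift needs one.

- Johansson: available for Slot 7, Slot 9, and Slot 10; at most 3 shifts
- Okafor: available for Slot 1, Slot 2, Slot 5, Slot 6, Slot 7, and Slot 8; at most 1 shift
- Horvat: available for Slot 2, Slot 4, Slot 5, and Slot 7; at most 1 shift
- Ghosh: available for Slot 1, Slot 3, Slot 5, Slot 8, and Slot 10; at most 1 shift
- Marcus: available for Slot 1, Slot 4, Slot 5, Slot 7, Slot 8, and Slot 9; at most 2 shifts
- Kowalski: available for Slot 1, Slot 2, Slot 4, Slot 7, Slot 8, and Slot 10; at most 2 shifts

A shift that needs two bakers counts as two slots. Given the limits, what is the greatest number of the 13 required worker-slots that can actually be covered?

Total capacity across all bakers is 3+1+1+1+2+2 = 10, and 13 slots are needed, so at most 10 can be filled.
An assignment achieving 10: Slot 1→Marcus, Slot 2→Horvat+Kowalski, Slot 3→Ghosh, Slot 4→Marcus, Slot 6→Okafor, Slot 7→Johansson, Slot 9→Johansson, Slot 10→Johansson+Kowalski.
Loads: Johansson 3/3, Okafor 1/1, Horvat 1/1, Ghosh 1/1, Marcus 2/2, Kowalski 2/2.

10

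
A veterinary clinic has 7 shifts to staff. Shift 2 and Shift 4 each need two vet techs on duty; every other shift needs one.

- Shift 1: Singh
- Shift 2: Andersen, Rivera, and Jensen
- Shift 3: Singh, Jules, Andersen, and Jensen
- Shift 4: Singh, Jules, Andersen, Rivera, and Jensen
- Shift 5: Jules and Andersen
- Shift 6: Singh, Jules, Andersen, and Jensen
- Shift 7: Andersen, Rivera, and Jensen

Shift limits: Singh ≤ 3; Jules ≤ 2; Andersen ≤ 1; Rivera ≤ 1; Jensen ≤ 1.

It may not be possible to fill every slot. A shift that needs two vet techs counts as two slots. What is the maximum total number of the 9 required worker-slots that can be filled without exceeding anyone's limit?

8

Total capacity across all vet techs is 3+2+1+1+1 = 8, and 9 slots are needed, so at most 8 can be filled.
An assignment achieving 8: Shift 1→Singh, Shift 2→Andersen+Rivera, Shift 3→Singh, Shift 4→Jules, Shift 5→Jules, Shift 6→Singh, Shift 7→Jensen.
Loads: Singh 3/3, Jules 2/2, Andersen 1/1, Rivera 1/1, Jensen 1/1.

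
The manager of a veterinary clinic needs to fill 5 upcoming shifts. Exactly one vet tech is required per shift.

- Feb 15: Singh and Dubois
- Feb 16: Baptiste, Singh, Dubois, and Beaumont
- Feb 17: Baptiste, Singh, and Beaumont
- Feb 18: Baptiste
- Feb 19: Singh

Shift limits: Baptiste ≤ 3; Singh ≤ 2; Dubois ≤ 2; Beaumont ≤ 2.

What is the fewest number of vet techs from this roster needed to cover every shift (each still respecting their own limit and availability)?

2

5 slots to fill and no one can take more than 3, so at least ⌈5/3⌉ = 2 vet techs are needed.
Baptiste and Singh alone can cover everything: Feb 15→Singh, Feb 16→Baptiste, Feb 17→Baptiste, Feb 18→Baptiste, Feb 19→Singh.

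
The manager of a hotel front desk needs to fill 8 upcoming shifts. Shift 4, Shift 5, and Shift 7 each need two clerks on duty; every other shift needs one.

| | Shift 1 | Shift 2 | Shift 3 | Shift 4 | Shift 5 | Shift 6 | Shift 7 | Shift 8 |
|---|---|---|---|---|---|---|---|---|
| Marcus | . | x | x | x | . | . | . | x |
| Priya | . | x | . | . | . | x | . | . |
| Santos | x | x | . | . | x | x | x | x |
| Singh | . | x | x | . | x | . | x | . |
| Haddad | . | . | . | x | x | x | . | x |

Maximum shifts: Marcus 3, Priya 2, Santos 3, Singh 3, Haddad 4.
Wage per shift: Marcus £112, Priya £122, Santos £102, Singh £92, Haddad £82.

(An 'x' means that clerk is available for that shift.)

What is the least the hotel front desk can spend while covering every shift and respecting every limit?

£1022

Shift 1 can only be covered by Santos, so that assignment is forced.
Shift 4 can only be covered by Marcus and Haddad, so that assignment is forced.
Shift 7 can only be covered by Santos and Singh, so that assignment is forced.
Picking the cheapest available clerk for each shift independently would cost £1012, but that ignores the shift limits.
An optimal schedule: Shift 1→Santos, Shift 2→Santos, Shift 3→Singh, Shift 4→Haddad+Marcus, Shift 5→Haddad+Singh, Shift 6→Haddad, Shift 7→Singh+Santos, Shift 8→Haddad.
Total: 102 + 102 + 92 + 82 + 112 + 82 + 92 + 82 + 92 + 102 + 82 = £1022.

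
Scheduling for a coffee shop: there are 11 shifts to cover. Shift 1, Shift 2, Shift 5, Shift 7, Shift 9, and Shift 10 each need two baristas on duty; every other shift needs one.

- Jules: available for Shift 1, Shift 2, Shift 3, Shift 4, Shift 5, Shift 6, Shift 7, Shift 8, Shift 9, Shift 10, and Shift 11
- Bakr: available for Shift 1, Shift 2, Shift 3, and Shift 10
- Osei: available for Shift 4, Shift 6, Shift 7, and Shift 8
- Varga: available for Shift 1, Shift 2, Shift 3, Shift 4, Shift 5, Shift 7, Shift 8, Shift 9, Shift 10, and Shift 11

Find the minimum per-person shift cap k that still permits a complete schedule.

With 4 baristas and 17 worker-slots to fill, someone must work at least ⌈17/4⌉ = 5 shifts, so k ≥ 5.
k = 5 works: Shift 1→Jules+Bakr, Shift 2→Bakr+Varga, Shift 3→Bakr, Shift 4→Osei, Shift 5→Jules+Varga, Shift 6→Jules, Shift 7→Osei+Varga, Shift 8→Osei, Shift 9→Jules+Varga, Shift 10→Bakr+Varga, Shift 11→Jules.
Loads: Jules 5, Bakr 4, Osei 3, Varga 5 — all ≤ 5.

5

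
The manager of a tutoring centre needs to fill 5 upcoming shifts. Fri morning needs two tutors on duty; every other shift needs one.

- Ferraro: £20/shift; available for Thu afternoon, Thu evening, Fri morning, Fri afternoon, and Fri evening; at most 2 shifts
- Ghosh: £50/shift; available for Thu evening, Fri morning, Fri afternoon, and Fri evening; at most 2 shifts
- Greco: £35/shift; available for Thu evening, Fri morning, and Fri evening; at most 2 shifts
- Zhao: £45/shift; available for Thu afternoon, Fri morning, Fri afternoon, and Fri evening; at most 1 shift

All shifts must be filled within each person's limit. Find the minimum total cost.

£205

Picking the cheapest available tutor for each shift independently would cost £135, but that ignores the shift limits.
An optimal schedule: Thu afternoon→Ferraro, Thu evening→Ferraro, Fri morning→Greco+Ghosh, Fri afternoon→Zhao, Fri evening→Greco.
Total: 20 + 20 + 35 + 50 + 45 + 35 = £205.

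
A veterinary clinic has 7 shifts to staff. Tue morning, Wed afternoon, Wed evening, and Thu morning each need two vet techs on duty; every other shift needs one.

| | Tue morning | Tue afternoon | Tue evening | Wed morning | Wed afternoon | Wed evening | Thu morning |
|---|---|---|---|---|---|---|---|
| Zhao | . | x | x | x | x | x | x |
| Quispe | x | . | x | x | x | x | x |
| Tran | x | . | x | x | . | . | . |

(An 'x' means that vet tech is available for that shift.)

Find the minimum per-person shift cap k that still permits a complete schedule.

4

With 3 vet techs and 11 worker-slots to fill, someone must work at least ⌈11/3⌉ = 4 shifts, so k ≥ 4.
k = 4 works: Tue morning→Quispe+Tran, Tue afternoon→Zhao, Tue evening→Tran, Wed morning→Tran, Wed afternoon→Zhao+Quispe, Wed evening→Zhao+Quispe, Thu morning→Zhao+Quispe.
Loads: Zhao 4, Quispe 4, Tran 3 — all ≤ 4.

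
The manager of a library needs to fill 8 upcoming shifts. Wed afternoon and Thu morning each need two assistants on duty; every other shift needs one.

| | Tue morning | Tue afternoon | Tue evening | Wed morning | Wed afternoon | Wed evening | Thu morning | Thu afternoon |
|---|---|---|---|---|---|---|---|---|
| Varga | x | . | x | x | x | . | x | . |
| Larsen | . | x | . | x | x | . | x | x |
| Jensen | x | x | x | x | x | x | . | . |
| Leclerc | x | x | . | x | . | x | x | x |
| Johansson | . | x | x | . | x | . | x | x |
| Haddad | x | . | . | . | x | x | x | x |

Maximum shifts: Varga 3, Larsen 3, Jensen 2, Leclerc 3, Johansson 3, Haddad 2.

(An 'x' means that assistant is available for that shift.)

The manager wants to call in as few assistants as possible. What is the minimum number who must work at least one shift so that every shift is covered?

4

10 slots to fill and no one can take more than 3, so at least ⌈10/3⌉ = 4 assistants are needed.
Varga, Larsen, Jensen, and Leclerc alone can cover everything: Tue morning→Varga, Tue afternoon→Larsen, Tue evening→Varga, Wed morning→Leclerc, Wed afternoon→Varga+Jensen, Wed evening→Jensen, Thu morning→Larsen+Leclerc, Thu afternoon→Larsen.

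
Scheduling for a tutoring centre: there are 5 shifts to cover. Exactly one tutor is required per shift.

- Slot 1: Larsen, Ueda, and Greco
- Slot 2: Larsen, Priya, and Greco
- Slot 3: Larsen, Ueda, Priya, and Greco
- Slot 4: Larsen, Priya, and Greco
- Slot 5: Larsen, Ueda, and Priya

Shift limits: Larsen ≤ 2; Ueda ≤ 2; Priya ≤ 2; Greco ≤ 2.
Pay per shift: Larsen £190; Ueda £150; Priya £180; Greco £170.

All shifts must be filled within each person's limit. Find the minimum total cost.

£820

Picking the cheapest available tutor for each shift independently would cost £790, but that ignores the shift limits.
An optimal schedule: Slot 1→Ueda, Slot 2→Greco, Slot 3→Priya, Slot 4→Greco, Slot 5→Ueda.
Total: 150 + 170 + 180 + 170 + 150 = £820.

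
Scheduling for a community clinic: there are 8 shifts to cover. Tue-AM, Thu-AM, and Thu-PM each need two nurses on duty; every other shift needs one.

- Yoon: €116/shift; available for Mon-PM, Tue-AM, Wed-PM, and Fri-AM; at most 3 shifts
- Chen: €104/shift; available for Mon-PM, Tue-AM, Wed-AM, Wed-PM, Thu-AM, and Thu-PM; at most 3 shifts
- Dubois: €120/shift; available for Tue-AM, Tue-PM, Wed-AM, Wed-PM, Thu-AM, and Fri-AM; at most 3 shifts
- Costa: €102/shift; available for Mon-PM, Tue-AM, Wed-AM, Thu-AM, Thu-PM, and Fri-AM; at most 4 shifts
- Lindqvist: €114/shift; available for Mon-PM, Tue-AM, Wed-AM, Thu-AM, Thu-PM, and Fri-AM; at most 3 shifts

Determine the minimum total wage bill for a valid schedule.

€1182

Tue-PM can only be covered by Dubois, so that assignment is forced.
Picking the cheapest available nurse for each shift independently would cost €1148, but that ignores the shift limits.
An optimal schedule: Mon-PM→Costa, Tue-AM→Chen+Lindqvist, Tue-PM→Dubois, Wed-AM→Costa, Wed-PM→Chen, Thu-AM→Costa+Lindqvist, Thu-PM→Costa+Chen, Fri-AM→Lindqvist.
Total: 102 + 104 + 114 + 120 + 102 + 104 + 102 + 114 + 102 + 104 + 114 = €1182.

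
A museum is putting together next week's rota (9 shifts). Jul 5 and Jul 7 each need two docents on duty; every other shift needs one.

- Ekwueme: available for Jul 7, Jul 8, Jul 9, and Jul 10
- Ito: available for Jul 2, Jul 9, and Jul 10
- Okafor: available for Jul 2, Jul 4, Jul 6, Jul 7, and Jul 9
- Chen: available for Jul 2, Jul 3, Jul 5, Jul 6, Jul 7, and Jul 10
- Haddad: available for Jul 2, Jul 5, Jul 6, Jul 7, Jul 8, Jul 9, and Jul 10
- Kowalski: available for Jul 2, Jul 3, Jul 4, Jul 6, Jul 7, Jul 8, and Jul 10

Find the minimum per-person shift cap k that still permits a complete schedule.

2

With 6 docents and 11 worker-slots to fill, someone must work at least ⌈11/6⌉ = 2 shifts, so k ≥ 2.
k = 2 works: Jul 2→Ito, Jul 3→Chen, Jul 4→Okafor, Jul 5→Chen+Haddad, Jul 6→Okafor, Jul 7→Haddad+Kowalski, Jul 8→Ekwueme, Jul 9→Ekwueme, Jul 10→Ito.
Loads: Ekwueme 2, Ito 2, Okafor 2, Chen 2, Haddad 2, Kowalski 1 — all ≤ 2.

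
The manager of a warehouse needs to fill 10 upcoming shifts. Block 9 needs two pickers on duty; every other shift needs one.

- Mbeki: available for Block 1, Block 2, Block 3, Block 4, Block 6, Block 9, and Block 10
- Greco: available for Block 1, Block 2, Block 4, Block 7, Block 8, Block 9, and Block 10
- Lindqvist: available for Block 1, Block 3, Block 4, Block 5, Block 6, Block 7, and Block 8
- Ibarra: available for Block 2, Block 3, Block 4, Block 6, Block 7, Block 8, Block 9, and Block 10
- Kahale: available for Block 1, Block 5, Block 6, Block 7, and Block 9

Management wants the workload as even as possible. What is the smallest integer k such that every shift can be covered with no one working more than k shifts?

3

With 5 pickers and 11 worker-slots to fill, someone must work at least ⌈11/5⌉ = 3 shifts, so k ≥ 3.
k = 3 works: Block 1→Greco, Block 2→Mbeki, Block 3→Mbeki, Block 4→Greco, Block 5→Lindqvist, Block 6→Lindqvist, Block 7→Lindqvist, Block 8→Greco, Block 9→Ibarra+Kahale, Block 10→Mbeki.
Loads: Mbeki 3, Greco 3, Lindqvist 3, Ibarra 1, Kahale 1 — all ≤ 3.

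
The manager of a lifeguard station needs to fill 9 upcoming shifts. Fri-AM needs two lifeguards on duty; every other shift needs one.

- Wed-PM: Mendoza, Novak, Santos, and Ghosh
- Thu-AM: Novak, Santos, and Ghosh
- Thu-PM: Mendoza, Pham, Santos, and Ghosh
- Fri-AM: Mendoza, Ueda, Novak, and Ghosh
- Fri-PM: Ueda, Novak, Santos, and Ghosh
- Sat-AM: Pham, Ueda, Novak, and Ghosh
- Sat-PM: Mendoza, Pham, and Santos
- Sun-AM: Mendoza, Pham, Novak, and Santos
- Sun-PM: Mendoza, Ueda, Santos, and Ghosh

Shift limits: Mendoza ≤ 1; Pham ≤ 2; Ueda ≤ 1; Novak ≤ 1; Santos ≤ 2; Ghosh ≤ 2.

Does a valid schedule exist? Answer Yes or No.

Total capacity is 1+2+1+1+2+2 = 9 but 10 worker-slots are needed — infeasible.

No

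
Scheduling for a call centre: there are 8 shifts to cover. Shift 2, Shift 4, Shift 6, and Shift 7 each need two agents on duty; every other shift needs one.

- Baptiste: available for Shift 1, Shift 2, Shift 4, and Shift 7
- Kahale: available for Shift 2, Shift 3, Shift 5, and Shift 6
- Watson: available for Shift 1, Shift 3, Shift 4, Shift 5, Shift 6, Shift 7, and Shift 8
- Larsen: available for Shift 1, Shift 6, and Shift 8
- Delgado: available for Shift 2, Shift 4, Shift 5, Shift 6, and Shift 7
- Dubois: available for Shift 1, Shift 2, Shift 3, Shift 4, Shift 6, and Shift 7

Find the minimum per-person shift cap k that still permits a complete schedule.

With 6 agents and 12 worker-slots to fill, someone must work at least ⌈12/6⌉ = 2 shifts, so k ≥ 2.
k = 2 works: Shift 1→Larsen, Shift 2→Baptiste+Delgado, Shift 3→Kahale, Shift 4→Baptiste+Watson, Shift 5→Kahale, Shift 6→Larsen+Dubois, Shift 7→Delgado+Dubois, Shift 8→Watson.
Loads: Baptiste 2, Kahale 2, Watson 2, Larsen 2, Delgado 2, Dubois 2 — all ≤ 2.

2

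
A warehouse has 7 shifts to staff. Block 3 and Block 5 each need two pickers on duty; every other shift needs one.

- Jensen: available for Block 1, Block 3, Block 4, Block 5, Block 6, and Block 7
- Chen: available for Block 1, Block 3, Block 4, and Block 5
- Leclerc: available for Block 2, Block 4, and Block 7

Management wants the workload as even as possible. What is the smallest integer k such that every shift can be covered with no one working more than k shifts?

With 3 pickers and 9 worker-slots to fill, someone must work at least ⌈9/3⌉ = 3 shifts, so k ≥ 3.
k = 3 works: Block 1→Chen, Block 2→Leclerc, Block 3→Jensen+Chen, Block 4→Leclerc, Block 5→Jensen+Chen, Block 6→Jensen, Block 7→Leclerc.
Loads: Jensen 3, Chen 3, Leclerc 3 — all ≤ 3.

3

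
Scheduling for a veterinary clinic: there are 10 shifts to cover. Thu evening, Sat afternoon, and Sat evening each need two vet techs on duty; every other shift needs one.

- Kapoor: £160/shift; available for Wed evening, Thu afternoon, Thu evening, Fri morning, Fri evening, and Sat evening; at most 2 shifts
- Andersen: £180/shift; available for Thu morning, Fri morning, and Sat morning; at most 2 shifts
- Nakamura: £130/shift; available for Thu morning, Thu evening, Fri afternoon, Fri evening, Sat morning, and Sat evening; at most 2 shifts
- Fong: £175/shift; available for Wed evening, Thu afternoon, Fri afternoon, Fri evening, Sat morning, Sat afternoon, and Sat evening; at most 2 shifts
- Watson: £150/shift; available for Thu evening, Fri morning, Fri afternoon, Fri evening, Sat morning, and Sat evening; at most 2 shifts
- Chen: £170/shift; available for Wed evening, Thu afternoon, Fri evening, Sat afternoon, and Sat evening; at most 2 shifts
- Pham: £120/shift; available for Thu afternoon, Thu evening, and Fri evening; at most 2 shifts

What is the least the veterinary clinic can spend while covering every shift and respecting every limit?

£1990

Sat afternoon can only be covered by Fong and Chen, so that assignment is forced.
Picking the cheapest available vet tech for each shift independently would cost £1815, but that ignores the shift limits.
An optimal schedule: Wed evening→Kapoor, Thu morning→Nakamura, Thu afternoon→Pham, Thu evening→Pham+Watson, Fri morning→Watson, Fri afternoon→Nakamura, Fri evening→Kapoor, Sat morning→Andersen, Sat afternoon→Chen+Fong, Sat evening→Chen+Fong.
Total: 160 + 130 + 120 + 120 + 150 + 150 + 130 + 160 + 180 + 170 + 175 + 170 + 175 = £1990.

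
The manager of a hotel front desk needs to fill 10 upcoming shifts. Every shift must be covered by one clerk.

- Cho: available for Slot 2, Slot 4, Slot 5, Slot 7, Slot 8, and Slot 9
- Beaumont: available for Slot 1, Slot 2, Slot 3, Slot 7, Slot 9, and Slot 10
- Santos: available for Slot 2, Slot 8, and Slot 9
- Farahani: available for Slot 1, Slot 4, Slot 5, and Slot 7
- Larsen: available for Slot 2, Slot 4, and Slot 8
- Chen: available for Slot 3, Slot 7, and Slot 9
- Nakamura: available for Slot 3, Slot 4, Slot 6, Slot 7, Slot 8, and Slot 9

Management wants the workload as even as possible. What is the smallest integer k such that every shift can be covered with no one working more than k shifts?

With 7 clerks and 10 worker-slots to fill, someone must work at least ⌈10/7⌉ = 2 shifts, so k ≥ 2.
k = 2 works: Slot 1→Beaumont, Slot 2→Cho, Slot 3→Chen, Slot 4→Farahani, Slot 5→Cho, Slot 6→Nakamura, Slot 7→Farahani, Slot 8→Santos, Slot 9→Santos, Slot 10→Beaumont.
Loads: Cho 2, Beaumont 2, Santos 2, Farahani 2, Larsen 0, Chen 1, Nakamura 1 — all ≤ 2.

2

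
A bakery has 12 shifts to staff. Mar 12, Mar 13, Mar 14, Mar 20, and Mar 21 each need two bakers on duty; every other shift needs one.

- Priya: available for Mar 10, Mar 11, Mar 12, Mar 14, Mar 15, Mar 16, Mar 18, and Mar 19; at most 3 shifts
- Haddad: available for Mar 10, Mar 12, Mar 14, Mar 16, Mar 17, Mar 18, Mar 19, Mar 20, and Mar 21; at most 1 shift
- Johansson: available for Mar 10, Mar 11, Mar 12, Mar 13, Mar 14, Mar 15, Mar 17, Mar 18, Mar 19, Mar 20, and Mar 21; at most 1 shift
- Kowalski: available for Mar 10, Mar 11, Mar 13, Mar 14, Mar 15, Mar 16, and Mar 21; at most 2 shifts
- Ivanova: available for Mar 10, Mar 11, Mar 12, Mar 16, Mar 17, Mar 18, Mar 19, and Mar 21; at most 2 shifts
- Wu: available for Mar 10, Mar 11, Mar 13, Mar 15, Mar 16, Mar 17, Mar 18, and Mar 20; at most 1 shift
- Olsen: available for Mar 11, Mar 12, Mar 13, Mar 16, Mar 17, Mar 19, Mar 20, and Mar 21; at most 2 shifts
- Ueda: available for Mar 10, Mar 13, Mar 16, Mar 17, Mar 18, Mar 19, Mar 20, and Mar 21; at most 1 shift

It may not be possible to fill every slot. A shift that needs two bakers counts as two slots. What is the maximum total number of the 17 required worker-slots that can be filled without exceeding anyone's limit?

Total capacity across all bakers is 3+1+1+2+2+1+2+1 = 13, and 17 slots are needed, so at most 13 can be filled.
An assignment achieving 13: Mar 11→Kowalski, Mar 12→Priya+Johansson, Mar 13→Kowalski+Wu, Mar 14→Priya+Haddad, Mar 15→Priya, Mar 17→Ivanova, Mar 18→Ivanova, Mar 19→Olsen, Mar 20→Olsen+Ueda.
Loads: Priya 3/3, Haddad 1/1, Johansson 1/1, Kowalski 2/2, Ivanova 2/2, Wu 1/1, Olsen 2/2, Ueda 1/1.

13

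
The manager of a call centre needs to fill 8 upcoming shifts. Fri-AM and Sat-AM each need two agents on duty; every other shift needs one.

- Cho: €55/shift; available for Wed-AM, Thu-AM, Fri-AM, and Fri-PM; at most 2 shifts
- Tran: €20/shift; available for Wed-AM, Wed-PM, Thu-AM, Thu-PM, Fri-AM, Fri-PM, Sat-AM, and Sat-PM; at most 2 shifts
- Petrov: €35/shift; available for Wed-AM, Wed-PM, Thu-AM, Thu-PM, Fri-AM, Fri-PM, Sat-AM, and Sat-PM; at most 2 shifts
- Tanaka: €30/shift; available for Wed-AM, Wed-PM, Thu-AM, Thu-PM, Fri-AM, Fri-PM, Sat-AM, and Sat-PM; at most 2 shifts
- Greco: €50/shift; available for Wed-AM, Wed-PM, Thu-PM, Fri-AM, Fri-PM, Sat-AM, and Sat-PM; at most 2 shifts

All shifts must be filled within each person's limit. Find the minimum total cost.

€380

Picking the cheapest available agent for each shift independently would cost €220, but that ignores the shift limits.
An optimal schedule: Wed-AM→Cho, Wed-PM→Tran, Thu-AM→Cho, Thu-PM→Tran, Fri-AM→Tanaka+Greco, Fri-PM→Petrov, Sat-AM→Tanaka+Greco, Sat-PM→Petrov.
Total: 55 + 20 + 55 + 20 + 30 + 50 + 35 + 30 + 50 + 35 = €380.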